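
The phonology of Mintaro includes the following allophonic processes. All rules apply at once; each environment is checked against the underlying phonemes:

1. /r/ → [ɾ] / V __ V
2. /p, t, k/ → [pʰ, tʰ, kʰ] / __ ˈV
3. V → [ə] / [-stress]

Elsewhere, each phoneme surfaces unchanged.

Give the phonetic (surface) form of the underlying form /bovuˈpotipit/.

[bəvəˈpʰotəpət]

/o/ meets the environment for rule 3 (in an unstressed syllable) → [ə].
Rule 3 applies to /u/ (between /v/ and /p/: in an unstressed syllable) → [ə].
/p/ (between /u/ and /o/): immediately before a stressed vowel, so rule 2 applies → [pʰ].
/o/ — between /p/ and /t/; rule 3 does not apply here → [o].
/t/ (between /o/ and /i/) fails the environment for rule 2, so it stays [t].
/i/ (between /t/ and /p/): in an unstressed syllable, so rule 3 applies → [ə].
/p/ (between /i/ and /i/) is in the target of rule 2 but the environment (immediately before a stressed vowel) is not met → [p].
Rule 3 applies to /i/ (between /p/ and /t/: in an unstressed syllable) → [ə].
/t/ (word-final) fails the environment for rule 2, so it stays [t].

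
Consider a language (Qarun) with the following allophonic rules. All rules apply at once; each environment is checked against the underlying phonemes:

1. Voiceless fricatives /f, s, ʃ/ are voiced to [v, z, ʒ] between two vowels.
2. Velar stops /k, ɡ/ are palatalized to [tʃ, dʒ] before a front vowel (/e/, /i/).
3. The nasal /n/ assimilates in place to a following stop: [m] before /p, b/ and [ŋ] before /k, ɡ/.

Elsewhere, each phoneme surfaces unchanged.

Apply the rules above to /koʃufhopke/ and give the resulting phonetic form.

[koʒufhoptʃe]

/k/ — word-initial; rule 2 does not apply here → [k].
/ʃ/ meets the environment for rule 1 (between two vowels) → [ʒ].
/f/ (between /u/ and /h/) fails the environment for rule 1, so it stays [f].
/k/ meets the environment for rule 2 (before a front vowel) → [tʃ].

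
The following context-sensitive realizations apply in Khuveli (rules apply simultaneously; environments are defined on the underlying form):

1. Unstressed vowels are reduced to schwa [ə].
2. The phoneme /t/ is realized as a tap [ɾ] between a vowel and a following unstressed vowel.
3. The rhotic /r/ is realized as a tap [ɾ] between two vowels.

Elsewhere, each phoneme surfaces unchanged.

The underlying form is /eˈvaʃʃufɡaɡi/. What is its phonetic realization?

/e/ (word-initial) occurs in an unstressed syllable → [ə] by rule 1.
/a/ (between /v/ and /ʃ/) fails the environment for rule 1, so it stays [a].
/u/ meets the environment for rule 1 (in an unstressed syllable) → [ə].
/a/ (between /ɡ/ and /ɡ/) occurs in an unstressed syllable → [ə] by rule 1.
Rule 1 applies to /i/ (word-final: in an unstressed syllable) → [ə].

[əˈvaʃʃəfɡəɡə]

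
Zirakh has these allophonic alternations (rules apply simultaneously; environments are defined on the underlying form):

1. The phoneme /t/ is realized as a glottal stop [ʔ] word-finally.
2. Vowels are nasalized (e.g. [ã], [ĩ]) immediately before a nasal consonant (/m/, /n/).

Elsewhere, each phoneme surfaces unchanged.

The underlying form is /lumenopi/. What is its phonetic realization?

[lũmẽnopi]

/l/ (word-initial) is unaffected → [l].
/u/ — between /l/ and /m/, before a nasal consonant — surfaces as [ũ] (rule 2).
/m/ (between /u/ and /e/) is unaffected → [m].
/e/ meets the environment for rule 2 (before a nasal consonant) → [ẽ].
/n/ (between /e/ and /o/): no rule targets it → [n].
/o/ (between /n/ and /p/) fails the environment for rule 2, so it stays [o].
/p/ (between /o/ and /i/): no rule targets it → [p].
/i/ (word-final) is in the target of rule 2 but the environment (before a nasal consonant) is not met → [i].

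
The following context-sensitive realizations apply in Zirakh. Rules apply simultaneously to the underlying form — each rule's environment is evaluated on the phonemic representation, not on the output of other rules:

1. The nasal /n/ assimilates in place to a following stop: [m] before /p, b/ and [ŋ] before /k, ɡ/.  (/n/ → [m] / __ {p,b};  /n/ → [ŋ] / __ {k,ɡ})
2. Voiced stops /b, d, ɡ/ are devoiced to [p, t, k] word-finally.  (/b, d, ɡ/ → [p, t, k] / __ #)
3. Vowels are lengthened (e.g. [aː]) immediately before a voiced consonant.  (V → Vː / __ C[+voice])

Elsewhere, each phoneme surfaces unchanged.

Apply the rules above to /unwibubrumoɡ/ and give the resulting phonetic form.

/u/ — word-initial, before a voiced consonant — surfaces as [uː] (rule 3).
/n/ (between /u/ and /w/) is in the target of rule 1 but the environment (before a labial or velar stop) is not met → [n].
/w/ (between /n/ and /i/) is unaffected → [w].
Rule 3 applies to /i/ (between /w/ and /b/: before a voiced consonant) → [iː].
/b/ — between /i/ and /u/; rule 2 does not apply here → [b].
Rule 3 applies to /u/ (between /b/ and /b/: before a voiced consonant) → [uː].
/b/ (between /u/ and /r/) is in the target of rule 2 but the environment (word-finally) is not met → [b].
/r/ (between /b/ and /u/) is unaffected → [r].
/u/ — between /r/ and /m/, before a voiced consonant — surfaces as [uː] (rule 3).
/m/ — not in any rule's target class → [m].
/o/ (between /m/ and /ɡ/): before a voiced consonant, so rule 3 applies → [oː].
/ɡ/ (word-final) occurs word-finally → [k] by rule 2.

[uːnwiːbuːbruːmoːk]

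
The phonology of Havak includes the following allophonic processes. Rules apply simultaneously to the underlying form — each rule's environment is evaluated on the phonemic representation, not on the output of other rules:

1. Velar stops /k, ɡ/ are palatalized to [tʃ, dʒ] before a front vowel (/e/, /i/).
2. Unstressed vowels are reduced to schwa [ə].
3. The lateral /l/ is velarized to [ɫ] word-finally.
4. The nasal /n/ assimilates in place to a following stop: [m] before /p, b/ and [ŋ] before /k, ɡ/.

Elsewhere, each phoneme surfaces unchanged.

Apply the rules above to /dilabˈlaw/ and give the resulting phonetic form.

[dələbˈlaw]

/i/ (between /d/ and /l/): in an unstressed syllable, so rule 2 applies → [ə].
/l/ (between /i/ and /a/) fails the environment for rule 3, so it stays [l].
/a/ meets the environment for rule 2 (in an unstressed syllable) → [ə].
/l/ (between /b/ and /a/) fails the environment for rule 3, so it stays [l].
/a/ (between /l/ and /w/): rule 2 targets it, but not in an unstressed syllable → unchanged [a].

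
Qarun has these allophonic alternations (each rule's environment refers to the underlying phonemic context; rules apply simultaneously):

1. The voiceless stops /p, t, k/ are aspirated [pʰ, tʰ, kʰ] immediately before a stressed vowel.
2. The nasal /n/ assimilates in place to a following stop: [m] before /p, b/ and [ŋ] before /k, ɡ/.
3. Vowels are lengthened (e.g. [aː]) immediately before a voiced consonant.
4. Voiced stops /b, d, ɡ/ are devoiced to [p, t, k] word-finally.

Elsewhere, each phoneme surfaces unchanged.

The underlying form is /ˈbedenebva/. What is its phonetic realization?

[ˈbeːdeːneːbva]

/b/ (word-initial): rule 4 targets it, but not word-finally → unchanged [b].
/e/ (between /b/ and /d/): before a voiced consonant, so rule 3 applies → [eː].
/d/ (between /e/ and /e/) fails the environment for rule 4, so it stays [d].
/e/ meets the environment for rule 3 (before a voiced consonant) → [eː].
/n/ (between /e/ and /e/) is in the target of rule 2 but the environment (before a labial or velar stop) is not met → [n].
/e/ meets the environment for rule 3 (before a voiced consonant) → [eː].
/b/ (between /e/ and /v/): rule 4 targets it, but not word-finally → unchanged [b].
/v/ (between /b/ and /a/): no rule targets it → [v].
/a/ — word-final; rule 3 does not apply here → [a].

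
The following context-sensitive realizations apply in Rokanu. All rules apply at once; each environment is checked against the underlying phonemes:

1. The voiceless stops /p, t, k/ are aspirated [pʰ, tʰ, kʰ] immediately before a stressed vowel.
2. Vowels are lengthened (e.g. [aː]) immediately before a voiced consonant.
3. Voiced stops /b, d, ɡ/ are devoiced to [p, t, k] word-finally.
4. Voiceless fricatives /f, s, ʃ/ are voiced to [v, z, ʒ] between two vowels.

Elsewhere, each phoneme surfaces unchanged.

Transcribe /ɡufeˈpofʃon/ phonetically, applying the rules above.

/ɡ/ (word-initial) fails the environment for rule 3, so it stays [ɡ].
/u/ (between /ɡ/ and /f/) fails the environment for rule 2, so it stays [u].
Rule 4 applies to /f/ (between /u/ and /e/: between two vowels) → [v].
/e/ — between /f/ and /p/; rule 2 does not apply here → [e].
/p/ (between /e/ and /o/) occurs immediately before a stressed vowel → [pʰ] by rule 1.
/o/ (between /p/ and /f/) fails the environment for rule 2, so it stays [o].
/f/ (between /o/ and /ʃ/) is in the target of rule 4 but the environment (between two vowels) is not met → [f].
/ʃ/ (between /f/ and /o/): rule 4 targets it, but not between two vowels → unchanged [ʃ].
/o/ — between /ʃ/ and /n/, before a voiced consonant — surfaces as [oː] (rule 2).
/n/ stays [n].

[ɡuveˈpʰofʃoːn]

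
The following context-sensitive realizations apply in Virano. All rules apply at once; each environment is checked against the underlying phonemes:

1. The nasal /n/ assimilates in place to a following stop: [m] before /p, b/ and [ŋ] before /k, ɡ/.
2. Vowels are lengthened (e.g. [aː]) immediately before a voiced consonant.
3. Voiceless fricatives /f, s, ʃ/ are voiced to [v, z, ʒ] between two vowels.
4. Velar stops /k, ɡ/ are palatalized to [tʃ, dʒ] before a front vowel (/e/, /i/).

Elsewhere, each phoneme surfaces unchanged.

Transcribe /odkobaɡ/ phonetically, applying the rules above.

[oːdkoːbaːɡ]

/o/ meets the environment for rule 2 (before a voiced consonant) → [oː].
/d/ — not in any rule's target class → [d].
/k/ (between /d/ and /o/): rule 4 targets it, but not before a front vowel → unchanged [k].
/o/ meets the environment for rule 2 (before a voiced consonant) → [oː].
/b/ stays [b].
/a/ (between /b/ and /ɡ/): before a voiced consonant, so rule 2 applies → [aː].
/ɡ/ (word-final): rule 4 targets it, but not before a front vowel → unchanged [ɡ].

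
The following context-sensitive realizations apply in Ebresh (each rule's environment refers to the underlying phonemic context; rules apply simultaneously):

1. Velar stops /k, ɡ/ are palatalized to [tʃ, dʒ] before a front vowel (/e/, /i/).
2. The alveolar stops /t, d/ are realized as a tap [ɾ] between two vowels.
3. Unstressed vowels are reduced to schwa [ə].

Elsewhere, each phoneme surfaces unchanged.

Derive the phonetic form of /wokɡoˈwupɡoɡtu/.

/w/ — not in any rule's target class → [w].
/o/ (between /w/ and /k/) occurs in an unstressed syllable → [ə] by rule 3.
/k/ — between /o/ and /ɡ/; rule 1 does not apply here → [k].
/ɡ/ (between /k/ and /o/): rule 1 targets it, but not before a front vowel → unchanged [ɡ].
Rule 3 applies to /o/ (between /ɡ/ and /w/: in an unstressed syllable) → [ə].
/w/ stays [w].
/u/ — between /w/ and /p/; rule 3 does not apply here → [u].
/p/ stays [p].
/ɡ/ (between /p/ and /o/) fails the environment for rule 1, so it stays [ɡ].
Rule 3 applies to /o/ (between /ɡ/ and /ɡ/: in an unstressed syllable) → [ə].
/ɡ/ (between /o/ and /t/): rule 1 targets it, but not before a front vowel → unchanged [ɡ].
/t/ (between /ɡ/ and /u/): rule 2 targets it, but not between two vowels → unchanged [t].
/u/ (word-final) occurs in an unstressed syllable → [ə] by rule 3.

[wəkɡəˈwupɡəɡtə]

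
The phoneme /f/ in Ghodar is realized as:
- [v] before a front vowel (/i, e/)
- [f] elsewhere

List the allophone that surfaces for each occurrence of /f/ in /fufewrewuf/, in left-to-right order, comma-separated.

[f], [v], [f]

Occurrence 1 (position 1): no conditioning environment matches → elsewhere allophone [f].
Occurrence 2 (position 3): before a front vowel (/i, e/) → [v].
Occurrence 3 (position 10): no conditioning environment matches → elsewhere allophone [f].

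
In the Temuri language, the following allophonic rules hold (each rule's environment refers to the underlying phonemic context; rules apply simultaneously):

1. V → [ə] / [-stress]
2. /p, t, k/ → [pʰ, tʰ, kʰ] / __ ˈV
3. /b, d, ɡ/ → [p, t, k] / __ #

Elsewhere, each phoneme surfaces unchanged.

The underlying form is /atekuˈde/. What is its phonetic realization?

[ətəkəˈde]

Rule 1 applies to /a/ (word-initial: in an unstressed syllable) → [ə].
/t/ (between /a/ and /e/) fails the environment for rule 2, so it stays [t].
/e/ meets the environment for rule 1 (in an unstressed syllable) → [ə].
/k/ — between /e/ and /u/; rule 2 does not apply here → [k].
/u/ (between /k/ and /d/): in an unstressed syllable, so rule 1 applies → [ə].
/d/ (between /u/ and /e/) fails the environment for rule 3, so it stays [d].
/e/ (word-final): rule 1 targets it, but not in an unstressed syllable → unchanged [e].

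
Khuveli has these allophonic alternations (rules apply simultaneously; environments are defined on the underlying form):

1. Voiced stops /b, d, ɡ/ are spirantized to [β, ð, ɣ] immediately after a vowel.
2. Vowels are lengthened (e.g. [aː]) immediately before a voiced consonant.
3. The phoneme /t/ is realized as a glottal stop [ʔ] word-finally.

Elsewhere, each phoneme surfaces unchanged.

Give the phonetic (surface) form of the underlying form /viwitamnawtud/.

/v/ stays [v].
/i/ — between /v/ and /w/, before a voiced consonant — surfaces as [iː] (rule 2).
/w/ (between /i/ and /i/): no rule targets it → [w].
/i/ — between /w/ and /t/; rule 2 does not apply here → [i].
/t/ — between /i/ and /a/; rule 3 does not apply here → [t].
Rule 2 applies to /a/ (between /t/ and /m/: before a voiced consonant) → [aː].
/m/ (between /a/ and /n/): no rule targets it → [m].
/n/ stays [n].
/a/ (between /n/ and /w/): before a voiced consonant, so rule 2 applies → [aː].
/w/ — not in any rule's target class → [w].
/t/ — between /w/ and /u/; rule 3 does not apply here → [t].
/u/ (between /t/ and /d/): before a voiced consonant, so rule 2 applies → [uː].
/d/ (word-final) occurs immediately after a vowel → [ð] by rule 1.

[viːwitaːmnaːwtuːð]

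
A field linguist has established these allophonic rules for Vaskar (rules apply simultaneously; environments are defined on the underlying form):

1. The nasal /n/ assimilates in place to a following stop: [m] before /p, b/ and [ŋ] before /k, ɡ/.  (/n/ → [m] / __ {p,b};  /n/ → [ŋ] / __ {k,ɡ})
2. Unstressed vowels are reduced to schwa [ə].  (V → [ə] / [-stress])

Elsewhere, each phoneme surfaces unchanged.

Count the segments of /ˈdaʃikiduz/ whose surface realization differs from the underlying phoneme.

Segments that undergo a rule: /i/ → [ə] (rule 2); /i/ → [ə] (rule 2); /u/ → [ə] (rule 2).
All other segments surface unchanged.

3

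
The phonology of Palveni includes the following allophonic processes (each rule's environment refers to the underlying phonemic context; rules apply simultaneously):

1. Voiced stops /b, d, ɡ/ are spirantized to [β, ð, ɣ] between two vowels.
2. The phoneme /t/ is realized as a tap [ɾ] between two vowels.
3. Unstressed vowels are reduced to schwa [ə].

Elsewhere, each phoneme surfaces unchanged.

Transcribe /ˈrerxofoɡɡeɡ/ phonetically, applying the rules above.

/e/ (between /r/ and /r/): rule 3 targets it, but not in an unstressed syllable → unchanged [e].
/o/ (between /x/ and /f/) occurs in an unstressed syllable → [ə] by rule 3.
/o/ — between /f/ and /ɡ/, in an unstressed syllable — surfaces as [ə] (rule 3).
/ɡ/ (between /o/ and /ɡ/) is in the target of rule 1 but the environment (between two vowels) is not met → [ɡ].
/ɡ/ — between /ɡ/ and /e/; rule 1 does not apply here → [ɡ].
/e/ (between /ɡ/ and /ɡ/): in an unstressed syllable, so rule 3 applies → [ə].
/ɡ/ (word-final): rule 1 targets it, but not between two vowels → unchanged [ɡ].

[ˈrerxəfəɡɡəɡ]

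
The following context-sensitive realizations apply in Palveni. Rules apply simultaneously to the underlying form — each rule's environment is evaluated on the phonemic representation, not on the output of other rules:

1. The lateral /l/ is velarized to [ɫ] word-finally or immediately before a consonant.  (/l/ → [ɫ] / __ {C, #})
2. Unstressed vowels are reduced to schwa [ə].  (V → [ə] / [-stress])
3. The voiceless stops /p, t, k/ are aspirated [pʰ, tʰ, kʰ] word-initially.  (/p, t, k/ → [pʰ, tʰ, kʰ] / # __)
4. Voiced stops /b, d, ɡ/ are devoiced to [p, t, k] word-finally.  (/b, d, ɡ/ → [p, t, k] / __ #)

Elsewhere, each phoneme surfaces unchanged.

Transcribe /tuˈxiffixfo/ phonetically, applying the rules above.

[tʰəˈxiffəxfə]

Rule 3 applies to /t/ (word-initial: word-initially) → [tʰ].
/u/ meets the environment for rule 2 (in an unstressed syllable) → [ə].
/i/ (between /x/ and /f/): rule 2 targets it, but not in an unstressed syllable → unchanged [i].
Rule 2 applies to /i/ (between /f/ and /x/: in an unstressed syllable) → [ə].
/o/ meets the environment for rule 2 (in an unstressed syllable) → [ə].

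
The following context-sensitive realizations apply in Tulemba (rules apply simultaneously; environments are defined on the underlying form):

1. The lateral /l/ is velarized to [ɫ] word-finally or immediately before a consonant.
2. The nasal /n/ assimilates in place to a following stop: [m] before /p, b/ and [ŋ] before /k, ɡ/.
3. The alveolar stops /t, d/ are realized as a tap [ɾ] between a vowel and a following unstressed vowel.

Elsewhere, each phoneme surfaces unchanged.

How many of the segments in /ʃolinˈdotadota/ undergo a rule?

Segments that undergo a rule: /t/ → [ɾ] (rule 3); /d/ → [ɾ] (rule 3); /t/ → [ɾ] (rule 3).
All other segments surface unchanged.

3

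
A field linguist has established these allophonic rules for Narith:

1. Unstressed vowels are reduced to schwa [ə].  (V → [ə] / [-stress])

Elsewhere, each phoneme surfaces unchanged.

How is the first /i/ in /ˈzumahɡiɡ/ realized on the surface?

[ə]

/i/ meets the environment for rule 1 (in an unstressed syllable) → [ə].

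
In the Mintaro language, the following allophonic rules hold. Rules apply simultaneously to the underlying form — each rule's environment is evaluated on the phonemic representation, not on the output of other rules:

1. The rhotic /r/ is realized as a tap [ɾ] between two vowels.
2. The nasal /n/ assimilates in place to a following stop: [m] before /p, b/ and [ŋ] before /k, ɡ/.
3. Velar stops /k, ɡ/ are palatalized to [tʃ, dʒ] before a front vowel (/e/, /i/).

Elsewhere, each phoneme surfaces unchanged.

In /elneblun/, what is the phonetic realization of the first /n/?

/n/ (between /l/ and /e/): rule 2 targets it, but not before a labial or velar stop → unchanged [n].

[n]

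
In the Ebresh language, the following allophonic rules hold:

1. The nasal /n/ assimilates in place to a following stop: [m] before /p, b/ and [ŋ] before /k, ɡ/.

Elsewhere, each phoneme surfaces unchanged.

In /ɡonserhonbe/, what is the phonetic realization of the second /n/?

[m]

/n/ meets the environment for rule 1 (before a labial or velar stop) → [m].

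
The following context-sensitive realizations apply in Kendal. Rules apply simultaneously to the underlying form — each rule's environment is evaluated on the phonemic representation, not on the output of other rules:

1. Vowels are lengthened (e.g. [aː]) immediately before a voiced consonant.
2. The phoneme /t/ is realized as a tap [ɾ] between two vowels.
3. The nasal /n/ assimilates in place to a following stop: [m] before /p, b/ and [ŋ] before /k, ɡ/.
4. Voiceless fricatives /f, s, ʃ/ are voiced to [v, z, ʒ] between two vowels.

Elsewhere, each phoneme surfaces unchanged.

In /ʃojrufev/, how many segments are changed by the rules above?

Segments that undergo a rule: /o/ → [oː] (rule 1); /f/ → [v] (rule 4); /e/ → [eː] (rule 1).
All other segments surface unchanged.

3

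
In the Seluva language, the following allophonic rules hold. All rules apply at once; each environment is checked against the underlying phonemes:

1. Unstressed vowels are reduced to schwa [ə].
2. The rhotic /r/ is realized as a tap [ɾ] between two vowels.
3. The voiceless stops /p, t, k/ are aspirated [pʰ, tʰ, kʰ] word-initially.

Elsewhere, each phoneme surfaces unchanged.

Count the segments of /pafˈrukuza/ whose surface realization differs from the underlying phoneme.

4

Segments that undergo a rule: /p/ → [pʰ] (rule 3); /a/ → [ə] (rule 1); /u/ → [ə] (rule 1); /a/ → [ə] (rule 1).
All other segments surface unchanged.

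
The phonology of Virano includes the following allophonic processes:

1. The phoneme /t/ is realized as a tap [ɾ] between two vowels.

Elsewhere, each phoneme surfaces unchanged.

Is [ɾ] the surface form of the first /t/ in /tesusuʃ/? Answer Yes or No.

No

/t/ (word-initial) fails the environment for rule 1, so it stays [t].
The actual realization is [t], not [ɾ].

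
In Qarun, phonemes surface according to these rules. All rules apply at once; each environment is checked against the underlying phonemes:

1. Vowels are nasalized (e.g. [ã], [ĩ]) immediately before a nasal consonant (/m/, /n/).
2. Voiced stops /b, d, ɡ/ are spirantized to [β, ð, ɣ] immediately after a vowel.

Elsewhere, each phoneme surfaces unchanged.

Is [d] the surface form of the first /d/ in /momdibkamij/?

/d/ — between /m/ and /i/; rule 2 does not apply here → [d].
The actual realization is [d], which matches [d].

Yes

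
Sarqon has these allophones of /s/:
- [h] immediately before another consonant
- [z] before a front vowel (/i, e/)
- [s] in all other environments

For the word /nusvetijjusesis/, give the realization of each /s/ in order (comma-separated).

[h], [z], [z], [s]

Occurrence 1 (position 3): immediately before another consonant → [h].
Occurrence 2 (position 11): before a front vowel (/i, e/) → [z].
Occurrence 3 (position 13): before a front vowel (/i, e/) → [z].
Occurrence 4 (position 15): no conditioning environment matches → elsewhere allophone [s].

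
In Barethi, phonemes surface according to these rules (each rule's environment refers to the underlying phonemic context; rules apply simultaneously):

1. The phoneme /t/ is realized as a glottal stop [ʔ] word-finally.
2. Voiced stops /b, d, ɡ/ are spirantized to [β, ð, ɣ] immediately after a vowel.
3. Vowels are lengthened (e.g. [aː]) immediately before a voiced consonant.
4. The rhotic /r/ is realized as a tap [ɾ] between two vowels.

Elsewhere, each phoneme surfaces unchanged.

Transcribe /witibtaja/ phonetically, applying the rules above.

[witiːβtaːja]

/w/ stays [w].
/i/ (between /w/ and /t/) fails the environment for rule 3, so it stays [i].
/t/ (between /i/ and /i/) fails the environment for rule 1, so it stays [t].
/i/ (between /t/ and /b/) occurs before a voiced consonant → [iː] by rule 3.
/b/ — between /i/ and /t/, immediately after a vowel — surfaces as [β] (rule 2).
/t/ (between /b/ and /a/) is in the target of rule 1 but the environment (word-finally) is not met → [t].
/a/ (between /t/ and /j/): before a voiced consonant, so rule 3 applies → [aː].
/j/ (between /a/ and /a/): no rule targets it → [j].
/a/ — word-final; rule 3 does not apply here → [a].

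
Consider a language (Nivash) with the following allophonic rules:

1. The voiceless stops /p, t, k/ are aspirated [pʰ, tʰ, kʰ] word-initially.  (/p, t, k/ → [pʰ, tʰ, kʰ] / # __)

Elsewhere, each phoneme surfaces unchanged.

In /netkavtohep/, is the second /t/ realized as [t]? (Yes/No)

/t/ (between /v/ and /o/): rule 1 targets it, but not word-initially → unchanged [t].
The actual realization is [t], which matches [t].

Yes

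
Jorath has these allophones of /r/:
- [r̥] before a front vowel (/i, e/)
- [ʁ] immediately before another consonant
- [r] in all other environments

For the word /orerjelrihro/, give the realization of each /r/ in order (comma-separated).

Occurrence 1 (position 2): before a front vowel (/i, e/) → [r̥].
Occurrence 2 (position 4): immediately before another consonant → [ʁ].
Occurrence 3 (position 8): before a front vowel (/i, e/) → [r̥].
Occurrence 4 (position 11): no conditioning environment matches → elsewhere allophone [r].

[r̥], [ʁ], [r̥], [r]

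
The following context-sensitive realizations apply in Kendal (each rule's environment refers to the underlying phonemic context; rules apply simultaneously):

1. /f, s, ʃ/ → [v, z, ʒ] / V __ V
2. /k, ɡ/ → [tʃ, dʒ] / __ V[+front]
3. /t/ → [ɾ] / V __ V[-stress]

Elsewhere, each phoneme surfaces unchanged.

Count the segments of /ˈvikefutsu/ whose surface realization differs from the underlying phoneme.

Segments that undergo a rule: /k/ → [tʃ] (rule 2); /f/ → [v] (rule 1).
All other segments surface unchanged.

2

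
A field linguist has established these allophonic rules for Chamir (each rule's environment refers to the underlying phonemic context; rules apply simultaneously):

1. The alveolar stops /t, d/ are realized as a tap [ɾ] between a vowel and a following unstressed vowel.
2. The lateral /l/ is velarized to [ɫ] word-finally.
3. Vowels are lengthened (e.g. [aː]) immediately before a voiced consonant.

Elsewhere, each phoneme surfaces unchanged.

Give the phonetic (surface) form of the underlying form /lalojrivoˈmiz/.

[laːloːjriːvoːˈmiːz]

/l/ (word-initial) is in the target of rule 2 but the environment (word-finally) is not met → [l].
/a/ meets the environment for rule 3 (before a voiced consonant) → [aː].
/l/ (between /a/ and /o/) fails the environment for rule 2, so it stays [l].
Rule 3 applies to /o/ (between /l/ and /j/: before a voiced consonant) → [oː].
Rule 3 applies to /i/ (between /r/ and /v/: before a voiced consonant) → [iː].
/o/ (between /v/ and /m/) occurs before a voiced consonant → [oː] by rule 3.
/i/ — between /m/ and /z/, before a voiced consonant — surfaces as [iː] (rule 3).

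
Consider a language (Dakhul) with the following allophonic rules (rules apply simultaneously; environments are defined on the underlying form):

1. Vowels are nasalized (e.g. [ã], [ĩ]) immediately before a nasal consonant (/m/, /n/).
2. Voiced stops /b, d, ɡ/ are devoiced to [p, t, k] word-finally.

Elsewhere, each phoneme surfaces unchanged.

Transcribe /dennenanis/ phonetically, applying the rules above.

[dẽnnẽnãnis]

/d/ (word-initial) is in the target of rule 2 but the environment (word-finally) is not met → [d].
Rule 1 applies to /e/ (between /d/ and /n/: before a nasal consonant) → [ẽ].
/n/ (between /e/ and /n/) is unaffected → [n].
/n/ (between /n/ and /e/) is unaffected → [n].
/e/ (between /n/ and /n/) occurs before a nasal consonant → [ẽ] by rule 1.
/n/ (between /e/ and /a/): no rule targets it → [n].
/a/ (between /n/ and /n/): before a nasal consonant, so rule 1 applies → [ã].
/n/ — not in any rule's target class → [n].
/i/ (between /n/ and /s/) is in the target of rule 1 but the environment (before a nasal consonant) is not met → [i].
/s/ (word-final) is unaffected → [s].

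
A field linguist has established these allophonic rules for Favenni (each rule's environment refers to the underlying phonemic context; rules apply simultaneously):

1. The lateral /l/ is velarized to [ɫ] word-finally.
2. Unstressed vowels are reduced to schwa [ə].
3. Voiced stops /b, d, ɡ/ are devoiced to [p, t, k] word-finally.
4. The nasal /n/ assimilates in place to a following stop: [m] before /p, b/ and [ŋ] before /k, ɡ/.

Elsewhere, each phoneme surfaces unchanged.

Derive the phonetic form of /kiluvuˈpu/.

[kələvəˈpu]

/k/ — not in any rule's target class → [k].
Rule 2 applies to /i/ (between /k/ and /l/: in an unstressed syllable) → [ə].
/l/ (between /i/ and /u/) is in the target of rule 1 but the environment (word-finally) is not met → [l].
/u/ (between /l/ and /v/): in an unstressed syllable, so rule 2 applies → [ə].
/v/ stays [v].
/u/ (between /v/ and /p/): in an unstressed syllable, so rule 2 applies → [ə].
/p/ — not in any rule's target class → [p].
/u/ (word-final): rule 2 targets it, but not in an unstressed syllable → unchanged [u].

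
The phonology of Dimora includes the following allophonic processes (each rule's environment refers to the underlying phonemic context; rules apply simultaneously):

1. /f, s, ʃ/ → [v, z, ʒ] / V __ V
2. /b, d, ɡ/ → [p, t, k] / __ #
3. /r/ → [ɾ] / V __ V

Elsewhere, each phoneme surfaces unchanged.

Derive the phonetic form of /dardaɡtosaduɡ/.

/d/ (word-initial) is in the target of rule 2 but the environment (word-finally) is not met → [d].
/r/ (between /a/ and /d/): rule 3 targets it, but not between two vowels → unchanged [r].
/d/ (between /r/ and /a/) fails the environment for rule 2, so it stays [d].
/ɡ/ (between /a/ and /t/) is in the target of rule 2 but the environment (word-finally) is not met → [ɡ].
/s/ — between /o/ and /a/, between two vowels — surfaces as [z] (rule 1).
/d/ (between /a/ and /u/): rule 2 targets it, but not word-finally → unchanged [d].
/ɡ/ meets the environment for rule 2 (word-finally) → [k].

[dardaɡtozaduk]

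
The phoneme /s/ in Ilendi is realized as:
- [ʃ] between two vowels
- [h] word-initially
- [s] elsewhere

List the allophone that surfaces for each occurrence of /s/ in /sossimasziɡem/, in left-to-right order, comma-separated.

[h], [s], [s], [s]

Occurrence 1 (position 1): word-initially → [h].
Occurrence 2 (position 3): no conditioning environment matches → elsewhere allophone [s].
Occurrence 3 (position 4): no conditioning environment matches → elsewhere allophone [s].
Occurrence 4 (position 8): no conditioning environment matches → elsewhere allophone [s].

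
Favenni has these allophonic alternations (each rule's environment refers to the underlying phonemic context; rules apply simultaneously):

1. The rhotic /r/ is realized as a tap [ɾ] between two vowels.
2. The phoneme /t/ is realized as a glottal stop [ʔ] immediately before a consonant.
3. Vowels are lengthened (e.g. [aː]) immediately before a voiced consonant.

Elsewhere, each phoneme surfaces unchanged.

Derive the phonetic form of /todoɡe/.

[toːdoːɡe]

/t/ (word-initial): rule 2 targets it, but not immediately before a consonant → unchanged [t].
/o/ — between /t/ and /d/, before a voiced consonant — surfaces as [oː] (rule 3).
/d/ — not in any rule's target class → [d].
Rule 3 applies to /o/ (between /d/ and /ɡ/: before a voiced consonant) → [oː].
/ɡ/ (between /o/ and /e/): no rule targets it → [ɡ].
/e/ (word-final) fails the environment for rule 3, so it stays [e].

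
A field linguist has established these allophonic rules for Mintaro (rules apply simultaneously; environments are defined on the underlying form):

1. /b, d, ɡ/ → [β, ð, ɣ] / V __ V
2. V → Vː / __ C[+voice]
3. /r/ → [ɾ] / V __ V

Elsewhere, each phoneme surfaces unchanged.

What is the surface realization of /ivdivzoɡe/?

/i/ (word-initial) occurs before a voiced consonant → [iː] by rule 2.
/v/ stays [v].
/d/ (between /v/ and /i/): rule 1 targets it, but not between two vowels → unchanged [d].
/i/ meets the environment for rule 2 (before a voiced consonant) → [iː].
/v/ (between /i/ and /z/) is unaffected → [v].
/z/ stays [z].
Rule 2 applies to /o/ (between /z/ and /ɡ/: before a voiced consonant) → [oː].
/ɡ/ meets the environment for rule 1 (between two vowels) → [ɣ].
/e/ — word-final; rule 2 does not apply here → [e].

[iːvdiːvzoːɣe]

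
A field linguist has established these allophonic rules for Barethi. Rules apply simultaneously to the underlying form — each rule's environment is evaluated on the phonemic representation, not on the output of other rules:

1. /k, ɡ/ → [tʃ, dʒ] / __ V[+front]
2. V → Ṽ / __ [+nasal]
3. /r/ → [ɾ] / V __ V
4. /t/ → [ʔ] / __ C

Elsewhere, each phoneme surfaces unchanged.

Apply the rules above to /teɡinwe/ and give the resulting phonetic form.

[tedʒĩnwe]

/t/ (word-initial) is in the target of rule 4 but the environment (immediately before a consonant) is not met → [t].
/e/ (between /t/ and /ɡ/) fails the environment for rule 2, so it stays [e].
/ɡ/ — between /e/ and /i/, before a front vowel — surfaces as [dʒ] (rule 1).
/i/ (between /ɡ/ and /n/): before a nasal consonant, so rule 2 applies → [ĩ].
/n/ (between /i/ and /w/): no rule targets it → [n].
/w/ stays [w].
/e/ (word-final) is in the target of rule 2 but the environment (before a nasal consonant) is not met → [e].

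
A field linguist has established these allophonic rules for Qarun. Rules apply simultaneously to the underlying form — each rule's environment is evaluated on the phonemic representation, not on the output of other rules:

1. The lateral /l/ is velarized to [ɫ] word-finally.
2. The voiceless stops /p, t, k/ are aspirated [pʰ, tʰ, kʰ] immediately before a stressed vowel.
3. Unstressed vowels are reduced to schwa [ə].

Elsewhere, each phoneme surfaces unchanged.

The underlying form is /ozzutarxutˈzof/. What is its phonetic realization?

[əzzətərxətˈzof]

/o/ — word-initial, in an unstressed syllable — surfaces as [ə] (rule 3).
/z/ — not in any rule's target class → [z].
/z/ stays [z].
/u/ (between /z/ and /t/) occurs in an unstressed syllable → [ə] by rule 3.
/t/ (between /u/ and /a/) is in the target of rule 2 but the environment (immediately before a stressed vowel) is not met → [t].
/a/ — between /t/ and /r/, in an unstressed syllable — surfaces as [ə] (rule 3).
/r/ (between /a/ and /x/) is unaffected → [r].
/x/ stays [x].
/u/ meets the environment for rule 3 (in an unstressed syllable) → [ə].
/t/ (between /u/ and /z/) is in the target of rule 2 but the environment (immediately before a stressed vowel) is not met → [t].
/z/ (between /t/ and /o/) is unaffected → [z].
/o/ — between /z/ and /f/; rule 3 does not apply here → [o].
/f/ — not in any rule's target class → [f].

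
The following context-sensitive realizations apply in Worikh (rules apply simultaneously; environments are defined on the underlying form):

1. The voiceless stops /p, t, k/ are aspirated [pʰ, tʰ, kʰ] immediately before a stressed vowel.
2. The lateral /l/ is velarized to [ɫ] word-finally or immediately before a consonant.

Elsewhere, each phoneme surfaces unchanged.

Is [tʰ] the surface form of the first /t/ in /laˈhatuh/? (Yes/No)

/t/ (between /a/ and /u/): rule 1 targets it, but not immediately before a stressed vowel → unchanged [t].
The actual realization is [t], not [tʰ].

No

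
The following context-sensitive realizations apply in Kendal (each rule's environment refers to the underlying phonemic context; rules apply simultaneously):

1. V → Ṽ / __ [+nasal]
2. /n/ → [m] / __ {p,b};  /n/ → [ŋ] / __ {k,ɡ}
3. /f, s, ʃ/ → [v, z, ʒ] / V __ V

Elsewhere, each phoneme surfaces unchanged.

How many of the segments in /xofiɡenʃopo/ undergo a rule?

2

Segments that undergo a rule: /f/ → [v] (rule 3); /e/ → [ẽ] (rule 1).
All other segments surface unchanged.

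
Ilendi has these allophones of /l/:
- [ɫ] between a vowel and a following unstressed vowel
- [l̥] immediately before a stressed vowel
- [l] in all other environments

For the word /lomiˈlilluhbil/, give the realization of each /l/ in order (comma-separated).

Occurrence 1 (position 1): no conditioning environment matches → elsewhere allophone [l].
Occurrence 2 (position 5): immediately before a stressed vowel → [l̥].
Occurrence 3 (position 7): no conditioning environment matches → elsewhere allophone [l].
Occurrence 4 (position 8): no conditioning environment matches → elsewhere allophone [l].
Occurrence 5 (position 13): no conditioning environment matches → elsewhere allophone [l].

[l], [l̥], [l], [l], [l]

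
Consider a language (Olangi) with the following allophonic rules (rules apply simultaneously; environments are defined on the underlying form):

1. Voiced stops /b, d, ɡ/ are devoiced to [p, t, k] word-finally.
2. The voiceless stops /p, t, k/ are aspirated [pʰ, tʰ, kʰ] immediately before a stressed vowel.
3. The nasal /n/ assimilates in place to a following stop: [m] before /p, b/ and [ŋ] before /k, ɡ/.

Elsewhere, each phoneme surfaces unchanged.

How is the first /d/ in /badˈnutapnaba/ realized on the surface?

/d/ (between /a/ and /n/) fails the environment for rule 1, so it stays [d].

[d]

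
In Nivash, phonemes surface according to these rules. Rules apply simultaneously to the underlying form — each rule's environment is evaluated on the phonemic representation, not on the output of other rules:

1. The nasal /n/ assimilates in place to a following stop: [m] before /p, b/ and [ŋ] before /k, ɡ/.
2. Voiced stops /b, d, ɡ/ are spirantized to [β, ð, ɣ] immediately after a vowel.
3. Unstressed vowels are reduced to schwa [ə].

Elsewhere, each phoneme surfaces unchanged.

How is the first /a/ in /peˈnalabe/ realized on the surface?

[a]

/a/ (between /n/ and /l/) is in the target of rule 3 but the environment (in an unstressed syllable) is not met → [a].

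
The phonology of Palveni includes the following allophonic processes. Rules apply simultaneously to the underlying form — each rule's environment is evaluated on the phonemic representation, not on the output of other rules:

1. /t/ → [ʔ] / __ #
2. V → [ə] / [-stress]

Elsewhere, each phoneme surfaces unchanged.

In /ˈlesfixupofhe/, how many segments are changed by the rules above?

4

Segments that undergo a rule: /i/ → [ə] (rule 2); /u/ → [ə] (rule 2); /o/ → [ə] (rule 2); /e/ → [ə] (rule 2).
All other segments surface unchanged.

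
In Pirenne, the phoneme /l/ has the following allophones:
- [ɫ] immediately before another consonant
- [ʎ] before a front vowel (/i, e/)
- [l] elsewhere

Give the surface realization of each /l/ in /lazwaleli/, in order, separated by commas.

[l], [ʎ], [ʎ]

Occurrence 1 (position 1): no conditioning environment matches → elsewhere allophone [l].
Occurrence 2 (position 6): before a front vowel (/i, e/) → [ʎ].
Occurrence 3 (position 8): before a front vowel (/i, e/) → [ʎ].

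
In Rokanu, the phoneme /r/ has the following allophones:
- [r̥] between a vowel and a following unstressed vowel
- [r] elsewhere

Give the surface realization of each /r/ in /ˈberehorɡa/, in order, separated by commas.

[r̥], [r]

Occurrence 1 (position 3): between a vowel and a following unstressed vowel → [r̥].
Occurrence 2 (position 7): no conditioning environment matches → elsewhere allophone [r].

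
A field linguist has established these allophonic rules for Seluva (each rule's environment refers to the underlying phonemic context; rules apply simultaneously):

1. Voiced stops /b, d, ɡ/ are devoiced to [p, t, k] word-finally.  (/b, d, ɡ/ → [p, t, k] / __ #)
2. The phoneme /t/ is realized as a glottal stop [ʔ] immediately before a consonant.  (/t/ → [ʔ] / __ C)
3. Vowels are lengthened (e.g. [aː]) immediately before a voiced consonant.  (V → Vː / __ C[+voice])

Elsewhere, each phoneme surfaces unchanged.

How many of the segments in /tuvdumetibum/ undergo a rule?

Segments that undergo a rule: /u/ → [uː] (rule 3); /u/ → [uː] (rule 3); /i/ → [iː] (rule 3); /u/ → [uː] (rule 3).
All other segments surface unchanged.

4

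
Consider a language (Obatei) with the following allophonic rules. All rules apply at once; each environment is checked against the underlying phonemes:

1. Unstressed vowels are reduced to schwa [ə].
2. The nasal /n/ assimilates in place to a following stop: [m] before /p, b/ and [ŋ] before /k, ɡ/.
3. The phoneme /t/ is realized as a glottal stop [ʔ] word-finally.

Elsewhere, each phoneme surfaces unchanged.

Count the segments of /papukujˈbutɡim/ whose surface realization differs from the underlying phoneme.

4

Segments that undergo a rule: /a/ → [ə] (rule 1); /u/ → [ə] (rule 1); /u/ → [ə] (rule 1); /i/ → [ə] (rule 1).
All other segments surface unchanged.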